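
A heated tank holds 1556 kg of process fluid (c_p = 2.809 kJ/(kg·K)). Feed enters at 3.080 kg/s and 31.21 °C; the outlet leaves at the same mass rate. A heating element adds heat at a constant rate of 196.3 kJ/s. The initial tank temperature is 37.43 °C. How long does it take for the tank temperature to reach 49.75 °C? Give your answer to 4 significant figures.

696.5 s

M c_p dT/dt = ṁ c_p (T_in − T) + Q̇.
τ = M/ṁ = 505.195 s; T_ss = T_in + Q̇/(ṁ c_p) = 53.8991 °C.
T(t) = T_ss + (T₀ − T_ss) e^(−t/τ). Set T = 49.75:
e^(−t/τ) = (49.75 − 53.8991)/(37.43 − 53.8991) = 0.251934
t = −505.195 · ln(0.251934) = 696.456 s.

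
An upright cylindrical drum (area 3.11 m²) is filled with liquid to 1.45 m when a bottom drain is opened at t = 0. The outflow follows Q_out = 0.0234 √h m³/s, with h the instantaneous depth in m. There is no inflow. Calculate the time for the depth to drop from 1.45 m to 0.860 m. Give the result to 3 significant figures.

73.6 s

With no inflow, A dh/dt = −0.0234 √h.
This is separable: 2 d(√h)/dt = −0.0234/A, so √h = √h₀ − (0.0234/(2A)) t.
t = 2A(√h₀ − √h)/0.0234 = 2·3.11·(√1.45 − √0.860)/0.0234
  = 6.2200 × (1.2042 − 0.92736) / 0.0234 = 73.576 s.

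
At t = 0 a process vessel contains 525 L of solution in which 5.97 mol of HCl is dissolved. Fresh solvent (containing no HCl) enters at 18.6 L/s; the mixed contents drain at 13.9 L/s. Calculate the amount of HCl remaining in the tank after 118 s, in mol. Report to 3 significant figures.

Let m(t) be the amount of HCl. Volume: V(t) = V₀ + (Q_in − Q_out) t = 525 + 4.7000 t; V(118) = 1079.6 L.
No HCl enters, so dm/dt = −Q_out · (m/V).
Separate: dm/m = −Q_out dt/V(t) ⇒ ln(m/m₀) = −(Q_out/(Q_in−Q_out)) ln(V/V₀).
m = m₀ (V₀/V)^(Q_out/(Q_in−Q_out)) = 5.97 × (525/1079.6)^(2.9574) = 0.70792 mol.

0.708 mol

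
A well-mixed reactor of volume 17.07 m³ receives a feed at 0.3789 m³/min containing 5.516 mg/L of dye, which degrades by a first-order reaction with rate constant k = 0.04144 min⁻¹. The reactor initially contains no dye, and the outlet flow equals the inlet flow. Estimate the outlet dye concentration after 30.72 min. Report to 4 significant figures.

Accumulation = in − out − consumed: V dC/dt = Q C_in − Q C − k V C.
This is linear with rate a = Q/V + k = 0.0636368 min⁻¹.
C_ss = Q C_in/(Q + kV) = 1.92401 mg/L; C(t) = C_ss + (C₀ − C_ss) e^(−a t).
C(30.72) = 1.92401 + (-1.92401)·e^(−0.0636368·30.72) = 1.92401 + (-1.92401)·0.141575 = 1.65162 mg/L.

1.652 mg/L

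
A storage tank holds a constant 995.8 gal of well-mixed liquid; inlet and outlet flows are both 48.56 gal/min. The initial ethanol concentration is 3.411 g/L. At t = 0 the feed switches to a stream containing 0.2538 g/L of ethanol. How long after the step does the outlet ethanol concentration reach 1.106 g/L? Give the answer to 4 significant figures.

Accumulation = in − out for the solute gives V dC/dt = Q(C_in − C), so τ = V/Q = 20.5066 min.
C(t) = C_in + (C₀ − C_in) e^(−t/τ). Set C = 1.106 and solve for t:
e^(−t/τ) = (C − C_in)/(C₀ − C_in) = (1.106 − 0.2538)/(3.411 − 0.2538) = 0.269923
t = −τ ln(…) = 20.5066 × 1.30962 = 26.8558 min.

26.86 min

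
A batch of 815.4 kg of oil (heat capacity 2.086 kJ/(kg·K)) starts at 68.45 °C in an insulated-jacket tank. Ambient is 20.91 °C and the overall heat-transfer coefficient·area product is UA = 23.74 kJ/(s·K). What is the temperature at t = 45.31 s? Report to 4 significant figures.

46.17 °C

M c_p dT/dt = −UA(T − T_amb).
dT/dt = (T_ss − T)/τ with T_ss = T_amb = 20.9100 °C, τ = M c_p/UA = 815.4·2.086/23.74 = 71.6480 s.
T approaches T_ss exponentially: T(t) = T_ss + (T₀ − T_ss) e^(−t/τ).
T(45.31) = 20.9100 + (47.5400)·0.531317 = 46.1688 °C.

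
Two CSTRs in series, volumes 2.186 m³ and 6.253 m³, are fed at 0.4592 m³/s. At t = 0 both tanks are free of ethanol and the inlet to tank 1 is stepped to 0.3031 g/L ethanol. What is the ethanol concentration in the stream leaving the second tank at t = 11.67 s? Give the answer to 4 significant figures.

Each tank obeys Vᵢ dCᵢ/dt = Q(Cᵢ₋₁ − Cᵢ), so τᵢ = Vᵢ/Q.
τ₁ = 2.186/0.4592 = 4.76045 s; τ₂ = 6.253/0.4592 = 13.6172 s.
Tank 1: C₁ = C_in(1 − e^(−t/τ₁)). Tank 2 (τ₁ ≠ τ₂): C₂ = C_in[1 − (τ₁ e^(−t/τ₁) − τ₂ e^(−t/τ₂))/(τ₁ − τ₂)].
At t = 11.67: e^(−t/τ₁) = 0.0861688, e^(−t/τ₂) = 0.424431.
C₂ = 0.3031·[1 − (4.76045·0.0861688 − 13.6172·0.424431)/(-8.85671)] = 0.3031·0.393755 = 0.119347 g/L.

0.1193 g/L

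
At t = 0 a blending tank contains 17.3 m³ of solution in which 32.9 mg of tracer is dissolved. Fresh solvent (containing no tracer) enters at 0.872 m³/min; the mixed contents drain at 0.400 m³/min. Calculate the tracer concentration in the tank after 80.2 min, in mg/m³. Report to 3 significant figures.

0.223 mg/m³

Total volume: dV/dt = Q_in − Q_out = 0.47200 m³/min, so V(t) = 17.3 + 0.47200 t and V(80.2) = 55.154 m³.
Solute balance: dm/dt = 0 − Q_out C = −Q_out m/V(t).
dm/m = −Q_out dt/(V₀ + 0.47200 t); integrating gives ln(m/m₀) = −(Q_out/(Q_in−Q_out)) ln(V/V₀).
m = m₀ (V₀/V)^(Q_out/(Q_in−Q_out)) = 32.9 × (17.3/55.154)^(0.84746) = 12.316 mg.
C = m/V = 12.316/55.154 = 0.22330 mg/m³.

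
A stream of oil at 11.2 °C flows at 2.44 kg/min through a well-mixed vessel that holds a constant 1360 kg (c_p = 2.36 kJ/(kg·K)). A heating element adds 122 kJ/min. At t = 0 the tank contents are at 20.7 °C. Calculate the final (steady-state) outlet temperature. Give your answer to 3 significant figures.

M c_p dT/dt = ṁ c_p (T_in − T) + Q̇.
At steady state dT/dt = 0 ⇒ T_ss = T_in + Q̇/(ṁ c_p) = 11.2 + 122/(2.44·2.36) = 32.386 °C.

32.4 °C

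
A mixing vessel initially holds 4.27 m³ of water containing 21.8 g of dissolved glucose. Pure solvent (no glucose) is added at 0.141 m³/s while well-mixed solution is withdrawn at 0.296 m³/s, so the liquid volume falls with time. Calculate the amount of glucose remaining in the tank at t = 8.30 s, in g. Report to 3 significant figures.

11.0 g

Let m(t) be the amount of glucose. Volume: V(t) = V₀ + (Q_in − Q_out) t = 4.27 − 0.15500 t; V(8.30) = 2.9835 m³.
No glucose enters, so dm/dt = −Q_out · (m/V).
dm/m = −Q_out dt/(V₀ − 0.15500 t); integrating gives ln(m/m₀) = −(Q_out/(Q_in−Q_out)) ln(V/V₀).
m = m₀ (V₀/V)^(Q_out/(Q_in−Q_out)) = 21.8 × (4.27/2.9835)^(-1.9097) = 10.993 g.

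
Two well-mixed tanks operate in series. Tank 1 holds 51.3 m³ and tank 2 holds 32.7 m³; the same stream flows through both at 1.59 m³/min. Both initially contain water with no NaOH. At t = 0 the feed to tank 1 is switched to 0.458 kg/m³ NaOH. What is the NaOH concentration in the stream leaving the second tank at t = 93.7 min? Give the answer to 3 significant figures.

Time constants: τᵢ = Vᵢ/Q for each well-mixed tank.
τ₁ = 51.3/1.59 = 32.264 min; τ₂ = 32.7/1.59 = 20.566 min.
Tank 1: C₁ = C_in(1 − e^(−t/τ₁)). Tank 2 (τ₁ ≠ τ₂): C₂ = C_in[1 − (τ₁ e^(−t/τ₁) − τ₂ e^(−t/τ₂))/(τ₁ − τ₂)].
At t = 93.7: e^(−t/τ₁) = 0.054795, e^(−t/τ₂) = 0.010503.
C₂ = 0.458·[1 − (32.264·0.054795 − 20.566·0.010503)/(11.698)] = 0.458·0.86734 = 0.39724 kg/m³.

0.397 kg/m³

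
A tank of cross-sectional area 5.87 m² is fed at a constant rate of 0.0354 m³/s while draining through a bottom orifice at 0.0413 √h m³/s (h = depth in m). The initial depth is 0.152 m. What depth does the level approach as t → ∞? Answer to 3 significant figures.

A dh/dt = Q_in − 0.0413 √h. Steady state requires inflow = outflow:
Q_in = 0.0413 √h_ss ⇒ √h_ss = 0.0354/0.0413 = 0.85714.
h_ss = 0.85714² = 0.73469 m. (Since h₀ = 0.152 m < h_ss, the level will rise toward this value.)

0.735 m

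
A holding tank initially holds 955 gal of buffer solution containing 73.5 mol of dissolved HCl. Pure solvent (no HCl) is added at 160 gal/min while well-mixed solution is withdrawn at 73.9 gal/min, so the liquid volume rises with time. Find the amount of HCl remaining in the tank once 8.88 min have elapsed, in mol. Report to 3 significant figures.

Let m(t) be the amount of HCl. Volume: V(t) = V₀ + (Q_in − Q_out) t = 955 + 86.100 t; V(8.88) = 1719.6 gal.
Species balance (pure solvent in): dm/dt = −Q_out · m/V(t).
dm/m = −Q_out dt/(V₀ + 86.100 t); integrating gives ln(m/m₀) = −(Q_out/(Q_in−Q_out)) ln(V/V₀).
m = m₀ (V₀/V)^(Q_out/(Q_in−Q_out)) = 73.5 × (955/1719.6)^(0.85830) = 44.367 mol.

44.4 mol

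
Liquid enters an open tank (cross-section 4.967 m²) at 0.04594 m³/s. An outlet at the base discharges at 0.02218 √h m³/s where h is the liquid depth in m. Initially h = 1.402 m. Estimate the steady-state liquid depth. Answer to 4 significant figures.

4.290 m

A dh/dt = Q_in − 0.02218 √h. Steady state requires inflow = outflow:
Q_in = 0.02218 √h_ss ⇒ √h_ss = 0.04594/0.02218 = 2.07124.
h_ss = 2.07124² = 4.29002 m. (Since h₀ = 1.402 m < h_ss, the level will rise toward this value.)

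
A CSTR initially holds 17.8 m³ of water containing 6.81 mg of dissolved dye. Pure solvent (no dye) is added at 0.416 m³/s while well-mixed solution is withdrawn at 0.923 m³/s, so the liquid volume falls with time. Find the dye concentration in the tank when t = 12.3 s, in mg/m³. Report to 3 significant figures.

0.269 mg/m³

Total volume: dV/dt = Q_in − Q_out = -0.50700 m³/s, so V(t) = 17.8 − 0.50700 t and V(12.3) = 11.564 m³.
No dye enters, so dm/dt = −Q_out · (m/V).
dm/m = −Q_out dt/(V₀ − 0.50700 t); integrating gives ln(m/m₀) = −(Q_out/(Q_in−Q_out)) ln(V/V₀).
m = m₀ (V₀/V)^(Q_out/(Q_in−Q_out)) = 6.81 × (17.8/11.564)^(-1.8205) = 3.1055 mg.
C = m/V = 3.1055/11.564 = 0.26855 mg/m³.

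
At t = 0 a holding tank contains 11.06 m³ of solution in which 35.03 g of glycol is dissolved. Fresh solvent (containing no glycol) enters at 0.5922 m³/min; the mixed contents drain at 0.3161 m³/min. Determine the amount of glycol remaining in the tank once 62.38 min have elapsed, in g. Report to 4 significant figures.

11.96 g

Let m(t) be the amount of glycol. Volume: V(t) = V₀ + (Q_in − Q_out) t = 11.06 + 0.276100 t; V(62.38) = 28.2831 m³.
Species balance (pure solvent in): dm/dt = −Q_out · m/V(t).
Separate: dm/m = −Q_out dt/V(t) ⇒ ln(m/m₀) = −(Q_out/(Q_in−Q_out)) ln(V/V₀).
m = m₀ (V₀/V)^(Q_out/(Q_in−Q_out)) = 35.03 × (11.06/28.2831)^(1.14488) = 11.9562 g.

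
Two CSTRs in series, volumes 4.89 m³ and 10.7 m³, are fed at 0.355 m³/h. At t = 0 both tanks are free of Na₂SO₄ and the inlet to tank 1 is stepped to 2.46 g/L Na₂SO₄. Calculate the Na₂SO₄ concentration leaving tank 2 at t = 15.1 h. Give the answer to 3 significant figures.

0.407 g/L

Each tank obeys Vᵢ dCᵢ/dt = Q(Cᵢ₋₁ − Cᵢ), so τᵢ = Vᵢ/Q.
τ₁ = 4.89/0.355 = 13.775 h; τ₂ = 10.7/0.355 = 30.141 h.
Solving the cascade with C₁(0)=C₂(0)=0 gives C₂(t) = C_in[1 − (τ₁ e^(−t/τ₁) − τ₂ e^(−t/τ₂))/(τ₁ − τ₂)].
At t = 15.1: e^(−t/τ₁) = 0.33413, e^(−t/τ₂) = 0.60594.
C₂ = 2.46·[1 − (13.775·0.33413 − 30.141·0.60594)/(-16.366)] = 2.46·0.16530 = 0.40664 g/L.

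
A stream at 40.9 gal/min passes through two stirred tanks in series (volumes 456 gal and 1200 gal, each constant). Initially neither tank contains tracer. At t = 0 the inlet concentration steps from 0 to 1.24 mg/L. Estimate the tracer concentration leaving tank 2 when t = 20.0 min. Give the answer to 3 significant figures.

0.355 mg/L

Each tank obeys Vᵢ dCᵢ/dt = Q(Cᵢ₋₁ − Cᵢ), so τᵢ = Vᵢ/Q.
τ₁ = 456/40.9 = 11.149 min; τ₂ = 1200/40.9 = 29.340 min.
Tank 1: C₁ = C_in(1 − e^(−t/τ₁)). Tank 2 (τ₁ ≠ τ₂): C₂ = C_in[1 − (τ₁ e^(−t/τ₁) − τ₂ e^(−t/τ₂))/(τ₁ − τ₂)].
At t = 20.0: e^(−t/τ₁) = 0.16632, e^(−t/τ₂) = 0.50577.
C₂ = 1.24·[1 − (11.149·0.16632 − 29.340·0.50577)/(-18.191)] = 1.24·0.28617 = 0.35485 mg/L.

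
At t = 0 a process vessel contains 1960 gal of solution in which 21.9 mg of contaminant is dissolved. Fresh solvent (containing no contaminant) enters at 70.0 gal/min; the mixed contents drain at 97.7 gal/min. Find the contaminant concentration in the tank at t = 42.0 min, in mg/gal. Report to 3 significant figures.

Total volume: dV/dt = Q_in − Q_out = -27.700 gal/min, so V(t) = 1960 − 27.700 t and V(42.0) = 796.60 gal.
Species balance (pure solvent in): dm/dt = −Q_out · m/V(t).
Separate: dm/m = −Q_out dt/V(t) ⇒ ln(m/m₀) = −(Q_out/(Q_in−Q_out)) ln(V/V₀).
m = m₀ (V₀/V)^(Q_out/(Q_in−Q_out)) = 21.9 × (1960/796.60)^(-3.5271) = 0.91475 mg.
C = m/V = 0.91475/796.60 = 0.0011483 mg/gal.

0.00115 mg/gal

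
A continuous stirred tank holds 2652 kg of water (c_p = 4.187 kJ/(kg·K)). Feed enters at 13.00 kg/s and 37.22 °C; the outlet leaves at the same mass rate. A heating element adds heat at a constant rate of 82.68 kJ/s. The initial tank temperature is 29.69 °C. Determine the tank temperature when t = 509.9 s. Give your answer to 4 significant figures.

Unsteady energy balance on the tank contents: M c_p dT/dt = ṁ c_p (T_in − T) + 82.68.
Rearrange: dT/dt = (T_ss − T)/τ with τ = M/ṁ = 204.000 s and T_ss = T_in + Q̇/(ṁ c_p) = 38.7390 °C.
Solution: T(t) = T_ss + (T₀ − T_ss) e^(−t/τ).
T(509.9) = 38.7390 + (-9.04899)·e^(−509.9/204.000) = 38.7390 + (-9.04899)·0.0821252 = 37.9958 °C.

38.00 °C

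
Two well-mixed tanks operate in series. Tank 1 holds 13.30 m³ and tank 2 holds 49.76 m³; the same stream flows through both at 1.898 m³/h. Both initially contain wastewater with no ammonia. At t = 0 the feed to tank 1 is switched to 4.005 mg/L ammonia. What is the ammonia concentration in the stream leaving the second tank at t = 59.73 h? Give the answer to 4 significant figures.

Species balance on tank i: dCᵢ/dt = (Cᵢ₋₁ − Cᵢ)/τᵢ with τᵢ = Vᵢ/Q.
τ₁ = 13.30/1.898 = 7.00738 h; τ₂ = 49.76/1.898 = 26.2171 h.
Solving the cascade with C₁(0)=C₂(0)=0 gives C₂(t) = C_in[1 − (τ₁ e^(−t/τ₁) − τ₂ e^(−t/τ₂))/(τ₁ − τ₂)].
At t = 59.73: e^(−t/τ₁) = 0.000198668, e^(−t/τ₂) = 0.102460.
C₂ = 4.005·[1 − (7.00738·0.000198668 − 26.2171·0.102460)/(-19.2097)] = 4.005·0.860237 = 3.44525 mg/L.

3.445 mg/L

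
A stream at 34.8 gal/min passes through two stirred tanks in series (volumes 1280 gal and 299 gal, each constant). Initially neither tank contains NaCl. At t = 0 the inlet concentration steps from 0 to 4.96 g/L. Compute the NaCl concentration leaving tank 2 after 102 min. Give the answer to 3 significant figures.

Time constants: τᵢ = Vᵢ/Q for each well-mixed tank.
τ₁ = 1280/34.8 = 36.782 min; τ₂ = 299/34.8 = 8.5920 min.
Solving the cascade with C₁(0)=C₂(0)=0 gives C₂(t) = C_in[1 − (τ₁ e^(−t/τ₁) − τ₂ e^(−t/τ₂))/(τ₁ − τ₂)].
At t = 102: e^(−t/τ₁) = 0.062466, e^(−t/τ₂) = 6.9862e-06.
C₂ = 4.96·[1 − (36.782·0.062466 − 8.5920·6.9862e-06)/(28.190)] = 4.96·0.91850 = 4.5557 g/L.

4.56 g/L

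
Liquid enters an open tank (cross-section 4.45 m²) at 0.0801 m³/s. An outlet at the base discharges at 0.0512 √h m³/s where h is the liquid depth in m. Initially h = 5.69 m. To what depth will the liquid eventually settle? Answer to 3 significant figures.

Level balance: A dh/dt = 0.0801 − 0.0512 √h. Setting dh/dt = 0:
Q_in = 0.0512 √h_ss ⇒ √h_ss = 0.0801/0.0512 = 1.5645.
h_ss = 1.5645² = 2.4475 m. (Since h₀ = 5.69 m > h_ss, the level will fall toward this value.)

2.45 m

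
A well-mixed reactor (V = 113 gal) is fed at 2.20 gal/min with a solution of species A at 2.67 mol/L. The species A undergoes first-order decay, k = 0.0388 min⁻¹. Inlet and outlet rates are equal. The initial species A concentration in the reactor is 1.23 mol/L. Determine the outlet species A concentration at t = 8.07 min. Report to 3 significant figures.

1.10 mol/L

Species balance: V dC/dt = Q C_in − Q C − k V C.
dC/dt = (Q/V) C_in − (Q/V + k) C; effective rate a = Q/V + k = 0.019469 + 0.0388 = 0.058269 min⁻¹.
C_ss = Q C_in/(Q + kV) = 0.89211 mol/L; C(t) = C_ss + (C₀ − C_ss) e^(−a t).
C(8.07) = 0.89211 + (0.33789)·e^(−0.058269·8.07) = 0.89211 + (0.33789)·0.62486 = 1.1032 mol/L.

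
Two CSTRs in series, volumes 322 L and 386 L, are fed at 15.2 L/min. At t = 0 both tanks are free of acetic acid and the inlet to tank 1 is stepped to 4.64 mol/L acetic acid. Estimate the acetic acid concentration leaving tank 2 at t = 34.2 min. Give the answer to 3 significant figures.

2.01 mol/L

Each tank obeys Vᵢ dCᵢ/dt = Q(Cᵢ₋₁ − Cᵢ), so τᵢ = Vᵢ/Q.
τ₁ = 322/15.2 = 21.184 min; τ₂ = 386/15.2 = 25.395 min.
Solving the cascade with C₁(0)=C₂(0)=0 gives C₂(t) = C_in[1 − (τ₁ e^(−t/τ₁) − τ₂ e^(−t/τ₂))/(τ₁ − τ₂)].
At t = 34.2: e^(−t/τ₁) = 0.19901, e^(−t/τ₂) = 0.26009.
C₂ = 4.64·[1 − (21.184·0.19901 − 25.395·0.26009)/(-4.2105)] = 4.64·0.43260 = 2.0073 mol/L.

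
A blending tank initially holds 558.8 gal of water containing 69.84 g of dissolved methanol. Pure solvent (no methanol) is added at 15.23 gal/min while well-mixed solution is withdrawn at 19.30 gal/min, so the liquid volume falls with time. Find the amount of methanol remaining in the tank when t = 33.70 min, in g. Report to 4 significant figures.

18.37 g

Let m(t) be the amount of methanol. Volume: V(t) = V₀ + (Q_in − Q_out) t = 558.8 − 4.07000 t; V(33.70) = 421.641 gal.
No methanol enters, so dm/dt = −Q_out · (m/V).
dm/m = −Q_out dt/(V₀ − 4.07000 t); integrating gives ln(m/m₀) = −(Q_out/(Q_in−Q_out)) ln(V/V₀).
m = m₀ (V₀/V)^(Q_out/(Q_in−Q_out)) = 69.84 × (558.8/421.641)^(-4.74201) = 18.3693 g.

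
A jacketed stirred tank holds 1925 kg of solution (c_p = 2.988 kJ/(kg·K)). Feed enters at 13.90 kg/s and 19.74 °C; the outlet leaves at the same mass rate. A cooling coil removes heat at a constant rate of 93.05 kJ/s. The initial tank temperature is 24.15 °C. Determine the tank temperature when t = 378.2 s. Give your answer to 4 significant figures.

17.93 °C

Energy balance: M c_p dT/dt = ṁ c_p (T_in − T) − 93.05.
Rearrange: dT/dt = (T_ss − T)/τ with τ = M/ṁ = 138.489 s and T_ss = T_in − Q̇/(ṁ c_p) = 17.4996 °C.
T approaches T_ss exponentially: T(t) = T_ss + (T₀ − T_ss) e^(−t/τ).
T(378.2) = 17.4996 + (6.65038)·e^(−378.2/138.489) = 17.4996 + (6.65038)·0.0651607 = 17.9330 °C.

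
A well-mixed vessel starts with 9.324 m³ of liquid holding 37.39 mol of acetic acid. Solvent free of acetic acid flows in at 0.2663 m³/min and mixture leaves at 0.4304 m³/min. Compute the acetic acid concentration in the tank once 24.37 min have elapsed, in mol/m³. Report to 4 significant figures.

1.616 mol/m³

Total volume: dV/dt = Q_in − Q_out = -0.164100 m³/min, so V(t) = 9.324 − 0.164100 t and V(24.37) = 5.32488 m³.
Solute balance: dm/dt = 0 − Q_out C = −Q_out m/V(t).
dm/m = −Q_out dt/(V₀ − 0.164100 t); integrating gives ln(m/m₀) = −(Q_out/(Q_in−Q_out)) ln(V/V₀).
m = m₀ (V₀/V)^(Q_out/(Q_in−Q_out)) = 37.39 × (9.324/5.32488)^(-2.62279) = 8.60302 mol.
C = m/V = 8.60302/5.32488 = 1.61563 mol/m³.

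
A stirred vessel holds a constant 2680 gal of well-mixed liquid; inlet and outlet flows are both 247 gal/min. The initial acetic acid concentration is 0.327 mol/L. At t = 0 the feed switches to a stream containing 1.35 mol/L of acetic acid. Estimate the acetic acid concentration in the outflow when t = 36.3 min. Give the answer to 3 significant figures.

1.31 mol/L

Accumulation = in − out for the solute gives V dC/dt = Q(C_in − C).
So dC/dt = (C_in − C)/τ with τ = V/Q = 2680/247 = 10.850 min.
Solution: C(t) = C_in + (C₀ − C_in) e^(−t/τ).
C(36.3) = 1.35 + (0.327 − 1.35)·e^(−36.3/10.850) = 1.35 + (-1.0230)·0.035240 = 1.3139 mol/L.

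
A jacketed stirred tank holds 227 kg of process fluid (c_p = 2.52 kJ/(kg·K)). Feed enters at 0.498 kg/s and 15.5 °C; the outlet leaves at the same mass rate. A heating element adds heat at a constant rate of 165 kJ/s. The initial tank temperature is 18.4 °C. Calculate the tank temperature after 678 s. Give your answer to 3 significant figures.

M c_p dT/dt = ṁ c_p (T_in − T) + Q̇.
τ = M/ṁ = 455.82 s; T_ss = T_in + Q̇/(ṁ c_p) = 15.5 + 165/(0.498·2.52) = 146.98 °C.
This is linear first-order; T(t) = T_ss + (T₀ − T_ss) e^(−t/τ).
T(678) = 146.98 + (-128.58)·e^(−678/455.82) = 146.98 + (-128.58)·0.22596 = 117.93 °C.

118 °C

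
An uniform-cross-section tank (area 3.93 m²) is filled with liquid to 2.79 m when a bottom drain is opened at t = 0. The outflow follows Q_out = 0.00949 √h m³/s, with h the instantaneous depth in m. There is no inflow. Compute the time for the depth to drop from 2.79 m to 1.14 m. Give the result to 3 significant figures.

499 s

A dh/dt = −Q_out = −0.00949 √h.
Separate and integrate: 2(√h − √h₀) = −(0.00949/A) t.
t = 2A(√h₀ − √h)/0.00949 = 2·3.93·(√2.79 − √1.14)/0.00949
  = 7.8600 × (1.6703 − 1.0677) / 0.00949 = 499.12 s.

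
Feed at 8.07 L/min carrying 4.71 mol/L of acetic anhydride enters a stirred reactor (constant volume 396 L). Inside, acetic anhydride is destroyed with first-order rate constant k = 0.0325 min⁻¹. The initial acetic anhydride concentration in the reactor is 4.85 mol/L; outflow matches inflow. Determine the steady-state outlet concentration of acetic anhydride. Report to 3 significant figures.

Species balance: V dC/dt = Q C_in − Q C − k V C.
Steady state (dC/dt = 0): C_ss = Q C_in/(Q + kV) = C_in/(1 + kV/Q).
C_ss = 8.07·4.71/(8.07 + 0.0325·396) = 38.010/20.940 = 1.8152 mol/L.

1.82 mol/L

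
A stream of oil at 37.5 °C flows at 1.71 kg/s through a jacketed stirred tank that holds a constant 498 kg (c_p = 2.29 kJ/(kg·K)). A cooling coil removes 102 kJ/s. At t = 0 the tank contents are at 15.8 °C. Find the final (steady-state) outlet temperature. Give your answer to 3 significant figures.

11.5 °C

M c_p dT/dt = ṁ c_p (T_in − T) − Q̇.
At steady state dT/dt = 0 ⇒ T_ss = T_in − Q̇/(ṁ c_p) = 37.5 − 102/(1.71·2.29) = 11.452 °C.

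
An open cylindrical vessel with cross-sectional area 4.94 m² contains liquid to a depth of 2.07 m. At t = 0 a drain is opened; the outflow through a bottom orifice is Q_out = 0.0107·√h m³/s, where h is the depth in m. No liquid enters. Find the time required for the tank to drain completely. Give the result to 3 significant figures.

With no inflow, A dh/dt = −0.0107 √h.
Separate and integrate: 2(√h − √h₀) = −(0.0107/A) t.
Set h = 0: 2√h₀ = (0.0107/A) t_empty ⇒ t_empty = 2A√h₀/0.0107.
t_empty = 2·4.94·√2.07/0.0107 = 9.8800·1.4387/0.0107 = 1328.5 s.

1330 s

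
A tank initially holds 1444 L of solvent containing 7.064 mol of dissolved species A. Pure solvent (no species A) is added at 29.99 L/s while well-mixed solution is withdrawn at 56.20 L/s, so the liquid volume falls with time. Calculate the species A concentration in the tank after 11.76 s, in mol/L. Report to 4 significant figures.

0.003717 mol/L

Let m(t) be the amount of species A. Volume: V(t) = V₀ + (Q_in − Q_out) t = 1444 − 26.2100 t; V(11.76) = 1135.77 L.
Species balance (pure solvent in): dm/dt = −Q_out · m/V(t).
dm/m = −Q_out dt/(V₀ − 26.2100 t); integrating gives ln(m/m₀) = −(Q_out/(Q_in−Q_out)) ln(V/V₀).
m = m₀ (V₀/V)^(Q_out/(Q_in−Q_out)) = 7.064 × (1444/1135.77)^(-2.14422) = 4.22142 mol.
C = m/V = 4.22142/1135.77 = 0.00371679 mol/L.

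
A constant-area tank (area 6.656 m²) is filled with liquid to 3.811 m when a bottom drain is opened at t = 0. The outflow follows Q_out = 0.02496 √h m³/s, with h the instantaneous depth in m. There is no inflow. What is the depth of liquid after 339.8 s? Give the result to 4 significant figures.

Mass balance (ρ constant): A dh/dt = −0.02496 √h.
This is separable: 2 d(√h)/dt = −0.02496/A, so √h = √h₀ − (0.02496/(2A)) t.
√h = √3.811 − 0.02496·339.8/(2·6.656) = 1.95218 − 0.637125 = 1.31505.
h = 1.31505² = 1.72937 m.

1.729 m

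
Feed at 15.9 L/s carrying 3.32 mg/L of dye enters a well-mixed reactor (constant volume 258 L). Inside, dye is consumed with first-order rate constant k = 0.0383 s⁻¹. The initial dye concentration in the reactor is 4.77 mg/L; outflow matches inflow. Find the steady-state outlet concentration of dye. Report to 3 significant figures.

Accumulation = in − out − consumed: V dC/dt = Q C_in − Q C − k V C.
At steady state: 0 = Q C_in − (Q + kV) C_ss, so C_ss = Q C_in/(Q + kV).
C_ss = 15.9·3.32/(15.9 + 0.0383·258) = 52.788/25.781 = 2.0475 mg/L.

2.05 mg/L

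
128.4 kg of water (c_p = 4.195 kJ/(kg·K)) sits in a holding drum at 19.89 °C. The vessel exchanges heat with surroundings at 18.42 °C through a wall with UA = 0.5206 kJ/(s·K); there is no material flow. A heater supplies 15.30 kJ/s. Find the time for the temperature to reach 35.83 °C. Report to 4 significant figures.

M c_p dT/dt = −UA(T − T_amb) + Q̇.
τ = M c_p/UA = 1034.65 s; T_ss = T_amb + Q̇/UA = 18.42 + 15.30/0.5206 = 47.8092 °C.
T(t) = T_ss + (T₀ − T_ss)e^(−t/τ); set T = 35.83:
t = −τ ln[(T − T_ss)/(T₀ − T_ss)] = −1034.65 · ln(0.429066) = 875.462 s.

875.5 s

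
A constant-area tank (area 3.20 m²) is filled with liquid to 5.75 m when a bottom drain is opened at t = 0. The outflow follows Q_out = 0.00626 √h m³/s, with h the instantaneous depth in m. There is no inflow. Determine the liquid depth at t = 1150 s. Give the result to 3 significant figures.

1.62 m

A dh/dt = −Q_out = −0.00626 √h.
Separate and integrate: 2(√h − √h₀) = −(0.00626/A) t.
√h = √5.75 − 0.00626·1150/(2·3.20) = 2.3979 − 1.1248 = 1.2731.
h = 1.2731² = 1.6207 m.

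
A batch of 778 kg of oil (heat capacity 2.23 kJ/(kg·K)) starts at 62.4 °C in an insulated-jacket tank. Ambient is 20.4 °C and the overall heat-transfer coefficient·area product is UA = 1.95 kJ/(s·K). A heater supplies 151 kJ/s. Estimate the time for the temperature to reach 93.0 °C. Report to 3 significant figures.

1770 s

Unsteady energy balance on the tank contents: M c_p dT/dt = −UA(T − T_amb) + Q̇.
τ = M c_p/UA = 889.71 s; T_ss = T_amb + Q̇/UA = 20.4 + 151/1.95 = 97.836 °C.
T(t) = T_ss + (T₀ − T_ss)e^(−t/τ); set T = 93.0:
t = −τ ln[(T − T_ss)/(T₀ − T_ss)] = −889.71 · ln(0.13647) = 1772.0 s.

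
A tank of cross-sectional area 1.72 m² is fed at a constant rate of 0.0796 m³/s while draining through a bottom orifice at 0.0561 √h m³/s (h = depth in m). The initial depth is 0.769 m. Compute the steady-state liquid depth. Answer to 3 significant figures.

2.01 m

Level balance: A dh/dt = 0.0796 − 0.0561 √h. Setting dh/dt = 0:
Q_in = 0.0561 √h_ss ⇒ √h_ss = 0.0796/0.0561 = 1.4189.
h_ss = 1.4189² = 2.0133 m. (Since h₀ = 0.769 m < h_ss, the level will rise toward this value.)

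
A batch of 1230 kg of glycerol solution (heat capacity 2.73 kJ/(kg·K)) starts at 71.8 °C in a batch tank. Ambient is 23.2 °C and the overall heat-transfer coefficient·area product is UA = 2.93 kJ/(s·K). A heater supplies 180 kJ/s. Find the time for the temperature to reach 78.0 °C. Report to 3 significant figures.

First-law balance (no shaft work): M c_p dT/dt = −UA(T − T_amb) + Q̇.
τ = M c_p/UA = 1146.0 s; T_ss = T_amb + Q̇/UA = 23.2 + 180/2.93 = 84.633 °C.
T(t) = T_ss + (T₀ − T_ss)e^(−t/τ); set T = 78.0:
t = −τ ln[(T − T_ss)/(T₀ − T_ss)] = −1146.0 · ln(0.51689) = 756.31 s.

756 s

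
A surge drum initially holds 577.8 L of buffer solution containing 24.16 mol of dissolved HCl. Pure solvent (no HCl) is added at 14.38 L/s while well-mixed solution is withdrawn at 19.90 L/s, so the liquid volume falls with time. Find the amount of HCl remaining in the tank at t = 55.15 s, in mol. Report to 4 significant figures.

Let m(t) be the amount of HCl. Volume: V(t) = V₀ + (Q_in − Q_out) t = 577.8 − 5.52000 t; V(55.15) = 273.372 L.
Solute balance: dm/dt = 0 − Q_out C = −Q_out m/V(t).
Separate: dm/m = −Q_out dt/V(t) ⇒ ln(m/m₀) = −(Q_out/(Q_in−Q_out)) ln(V/V₀).
m = m₀ (V₀/V)^(Q_out/(Q_in−Q_out)) = 24.16 × (577.8/273.372)^(-3.60507) = 1.62691 mol.

1.627 mol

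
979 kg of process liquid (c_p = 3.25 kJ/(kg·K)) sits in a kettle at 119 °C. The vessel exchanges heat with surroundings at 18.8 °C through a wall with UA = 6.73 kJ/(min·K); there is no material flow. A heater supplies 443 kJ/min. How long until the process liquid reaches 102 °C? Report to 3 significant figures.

323 min

Lumped-capacitance energy balance: M c_p dT/dt = UA(T_amb − T) + Q̇.
τ = M c_p/UA = 472.77 min; T_ss = T_amb + Q̇/UA = 18.8 + 443/6.73 = 84.625 °C.
T(t) = T_ss + (T₀ − T_ss)e^(−t/τ); set T = 102:
t = −τ ln[(T − T_ss)/(T₀ − T_ss)] = −472.77 · ln(0.50546) = 322.57 min.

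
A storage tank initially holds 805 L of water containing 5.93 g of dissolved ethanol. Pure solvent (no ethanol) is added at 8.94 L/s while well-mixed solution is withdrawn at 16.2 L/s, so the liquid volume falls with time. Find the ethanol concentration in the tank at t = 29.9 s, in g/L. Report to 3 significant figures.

Total volume: dV/dt = Q_in − Q_out = -7.2600 L/s, so V(t) = 805 − 7.2600 t and V(29.9) = 587.93 L.
Species balance (pure solvent in): dm/dt = −Q_out · m/V(t).
dm/m = −Q_out dt/(V₀ − 7.2600 t); integrating gives ln(m/m₀) = −(Q_out/(Q_in−Q_out)) ln(V/V₀).
m = m₀ (V₀/V)^(Q_out/(Q_in−Q_out)) = 5.93 × (805/587.93)^(-2.2314) = 2.9412 g.
C = m/V = 2.9412/587.93 = 0.0050027 g/L.

0.00500 g/L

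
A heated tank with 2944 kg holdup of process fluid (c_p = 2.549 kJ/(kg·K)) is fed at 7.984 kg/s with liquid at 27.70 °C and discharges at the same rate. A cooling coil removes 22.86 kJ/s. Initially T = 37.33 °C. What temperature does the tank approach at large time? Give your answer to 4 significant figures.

26.58 °C

Heat balance on the well-mixed liquid: M c_p dT/dt = ṁ c_p (T_in − T) − 22.86.
At steady state dT/dt = 0 ⇒ T_ss = T_in − Q̇/(ṁ c_p) = 27.70 − 22.86/(7.984·2.549) = 26.5767 °C.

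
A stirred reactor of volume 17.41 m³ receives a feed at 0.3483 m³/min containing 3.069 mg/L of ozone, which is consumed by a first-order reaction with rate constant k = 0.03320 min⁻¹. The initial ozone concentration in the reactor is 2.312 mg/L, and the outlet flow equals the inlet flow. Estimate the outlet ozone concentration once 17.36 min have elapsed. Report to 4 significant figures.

1.614 mg/L

Species balance: V dC/dt = Q C_in − Q C − k V C.
dC/dt = (Q/V) C_in − (Q/V + k) C; effective rate a = Q/V + k = 0.0200057 + 0.03320 = 0.0532057 min⁻¹.
C_ss = Q C_in/(Q + kV) = 1.15397 mg/L; C(t) = C_ss + (C₀ − C_ss) e^(−a t).
C(17.36) = 1.15397 + (1.15803)·e^(−0.0532057·17.36) = 1.15397 + (1.15803)·0.397066 = 1.61378 mg/L.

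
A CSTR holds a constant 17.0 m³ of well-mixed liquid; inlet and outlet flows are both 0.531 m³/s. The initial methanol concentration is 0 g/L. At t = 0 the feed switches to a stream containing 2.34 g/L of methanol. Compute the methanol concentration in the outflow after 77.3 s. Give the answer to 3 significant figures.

Mass balance on the solute (V constant): V dC/dt = Q(C_in − C).
So dC/dt = (C_in − C)/τ with τ = V/Q = 17.0/0.531 = 32.015 s.
C approaches C_in exponentially: C(t) = C_in + (C₀ − C_in) e^(−t/τ).
C(77.3) = 2.34 + (0 − 2.34)·e^(−77.3/32.015) = 2.34 + (-2.3400)·0.089413 = 2.1308 g/L.

2.13 g/L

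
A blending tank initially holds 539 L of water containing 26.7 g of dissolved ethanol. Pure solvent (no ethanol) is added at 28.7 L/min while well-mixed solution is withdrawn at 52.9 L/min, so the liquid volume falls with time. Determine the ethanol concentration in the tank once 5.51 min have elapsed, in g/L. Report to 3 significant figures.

0.0354 g/L

Total volume: dV/dt = Q_in − Q_out = -24.200 L/min, so V(t) = 539 − 24.200 t and V(5.51) = 405.66 L.
Species balance (pure solvent in): dm/dt = −Q_out · m/V(t).
Separate: dm/m = −Q_out dt/V(t) ⇒ ln(m/m₀) = −(Q_out/(Q_in−Q_out)) ln(V/V₀).
m = m₀ (V₀/V)^(Q_out/(Q_in−Q_out)) = 26.7 × (539/405.66)^(-2.1860) = 14.345 g.
C = m/V = 14.345/405.66 = 0.035362 g/L.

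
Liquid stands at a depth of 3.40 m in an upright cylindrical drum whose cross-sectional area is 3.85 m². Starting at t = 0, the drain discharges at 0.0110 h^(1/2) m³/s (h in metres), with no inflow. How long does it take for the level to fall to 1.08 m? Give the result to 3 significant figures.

563 s

Accumulation of liquid (constant cross-section A): A dh/dt = −0.0110 √h.
∫ h^(−1/2) dh = −(0.0110/A) ∫ dt, giving 2√h = 2√h₀ − (0.0110/A) t.
t = 2A(√h₀ − √h)/0.0110 = 2·3.85·(√3.40 − √1.08)/0.0110
  = 7.7000 × (1.8439 − 1.0392) / 0.0110 = 563.27 s.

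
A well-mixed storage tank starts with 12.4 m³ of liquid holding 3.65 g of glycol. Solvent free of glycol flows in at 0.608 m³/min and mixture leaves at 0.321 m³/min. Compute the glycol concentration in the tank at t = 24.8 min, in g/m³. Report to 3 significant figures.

Total volume: dV/dt = Q_in − Q_out = 0.28700 m³/min, so V(t) = 12.4 + 0.28700 t and V(24.8) = 19.518 m³.
No glycol enters, so dm/dt = −Q_out · (m/V).
Separate: dm/m = −Q_out dt/V(t) ⇒ ln(m/m₀) = −(Q_out/(Q_in−Q_out)) ln(V/V₀).
m = m₀ (V₀/V)^(Q_out/(Q_in−Q_out)) = 3.65 × (12.4/19.518)^(1.1185) = 2.1976 g.
C = m/V = 2.1976/19.518 = 0.11260 g/m³.

0.113 g/m³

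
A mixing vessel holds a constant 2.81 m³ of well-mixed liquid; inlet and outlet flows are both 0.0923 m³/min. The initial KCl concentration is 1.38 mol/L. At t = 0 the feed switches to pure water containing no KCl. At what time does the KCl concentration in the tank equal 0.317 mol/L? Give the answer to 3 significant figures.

Species balance: V dC/dt = Q(C_in − C) ⇒ τ = V/Q = 30.444 min.
C(t) = C_in + (C₀ − C_in) e^(−t/τ). Set C = 0.317 and solve for t:
e^(−t/τ) = (C − C_in)/(C₀ − C_in) = (0.317 − 0)/(1.38 − 0) = 0.22971
t = −τ ln(…) = 30.444 × 1.4709 = 44.782 min.

44.8 min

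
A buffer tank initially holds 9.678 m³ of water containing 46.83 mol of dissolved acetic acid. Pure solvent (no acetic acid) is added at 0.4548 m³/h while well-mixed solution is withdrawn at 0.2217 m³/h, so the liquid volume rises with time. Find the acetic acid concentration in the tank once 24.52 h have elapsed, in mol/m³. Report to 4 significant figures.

1.957 mol/m³

Let m(t) be the amount of acetic acid. Volume: V(t) = V₀ + (Q_in − Q_out) t = 9.678 + 0.233100 t; V(24.52) = 15.3936 m³.
Solute balance: dm/dt = 0 − Q_out C = −Q_out m/V(t).
Separate: dm/m = −Q_out dt/V(t) ⇒ ln(m/m₀) = −(Q_out/(Q_in−Q_out)) ln(V/V₀).
m = m₀ (V₀/V)^(Q_out/(Q_in−Q_out)) = 46.83 × (9.678/15.3936)^(0.951094) = 30.1180 mol.
C = m/V = 30.1180/15.3936 = 1.95653 mol/m³.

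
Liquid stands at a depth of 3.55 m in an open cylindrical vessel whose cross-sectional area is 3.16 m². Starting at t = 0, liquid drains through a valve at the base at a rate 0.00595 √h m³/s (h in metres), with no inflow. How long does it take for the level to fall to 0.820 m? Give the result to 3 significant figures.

1040 s

A dh/dt = −Q_out = −0.00595 √h.
∫ h^(−1/2) dh = −(0.00595/A) ∫ dt, giving 2√h = 2√h₀ − (0.00595/A) t.
t = 2A(√h₀ − √h)/0.00595 = 2·3.16·(√3.55 − √0.820)/0.00595
  = 6.3200 × (1.8841 − 0.90554) / 0.00595 = 1039.5 s.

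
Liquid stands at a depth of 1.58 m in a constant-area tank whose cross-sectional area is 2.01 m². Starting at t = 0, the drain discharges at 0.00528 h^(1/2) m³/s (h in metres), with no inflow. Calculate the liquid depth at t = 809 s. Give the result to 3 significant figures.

0.0378 m

A dh/dt = −Q_out = −0.00528 √h.
Separate and integrate: 2(√h − √h₀) = −(0.00528/A) t.
√h = √1.58 − 0.00528·809/(2·2.01) = 1.2570 − 1.0626 = 0.19441.
h = 0.19441² = 0.037797 m.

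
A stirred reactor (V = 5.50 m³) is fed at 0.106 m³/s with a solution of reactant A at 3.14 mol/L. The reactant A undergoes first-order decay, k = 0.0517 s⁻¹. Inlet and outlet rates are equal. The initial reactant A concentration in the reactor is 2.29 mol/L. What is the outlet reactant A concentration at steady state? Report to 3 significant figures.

V dC/dt = Q(C_in − C) − k V C.
Steady state (dC/dt = 0): C_ss = Q C_in/(Q + kV) = C_in/(1 + kV/Q).
C_ss = 0.106·3.14/(0.106 + 0.0517·5.50) = 0.33284/0.39035 = 0.85267 mol/L.

0.853 mol/L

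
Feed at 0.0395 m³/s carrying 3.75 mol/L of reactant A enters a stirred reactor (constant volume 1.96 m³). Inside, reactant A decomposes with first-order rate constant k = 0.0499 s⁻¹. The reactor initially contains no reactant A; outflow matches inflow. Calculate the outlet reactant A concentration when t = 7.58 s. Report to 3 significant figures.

V dC/dt = Q(C_in − C) − k V C.
dC/dt = (Q/V) C_in − (Q/V + k) C; effective rate a = Q/V + k = 0.020153 + 0.0499 = 0.070053 s⁻¹.
C_ss = Q C_in/(Q + kV) = 1.0788 mol/L; C(t) = C_ss + (C₀ − C_ss) e^(−a t).
C(7.58) = 1.0788 + (-1.0788)·e^(−0.070053·7.58) = 1.0788 + (-1.0788)·0.58802 = 0.44445 mol/L.

0.444 mol/L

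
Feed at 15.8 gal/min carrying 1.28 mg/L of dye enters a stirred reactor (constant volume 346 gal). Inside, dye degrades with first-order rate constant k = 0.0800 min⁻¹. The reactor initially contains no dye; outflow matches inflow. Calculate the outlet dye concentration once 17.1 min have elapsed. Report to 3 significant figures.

Species balance: V dC/dt = Q C_in − Q C − k V C.
This is linear with rate a = Q/V + k = 0.12566 min⁻¹.
C_ss = Q C_in/(Q + kV) = 0.46513 mg/L; C(t) = C_ss + (C₀ − C_ss) e^(−a t).
C(17.1) = 0.46513 + (-0.46513)·e^(−0.12566·17.1) = 0.46513 + (-0.46513)·0.11662 = 0.41089 mg/L.

0.411 mg/L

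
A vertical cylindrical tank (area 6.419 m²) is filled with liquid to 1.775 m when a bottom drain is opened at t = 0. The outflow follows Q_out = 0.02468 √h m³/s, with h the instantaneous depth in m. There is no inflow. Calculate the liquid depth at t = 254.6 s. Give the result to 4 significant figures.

0.7104 m

A dh/dt = −Q_out = −0.02468 √h.
∫ h^(−1/2) dh = −(0.02468/A) ∫ dt, giving 2√h = 2√h₀ − (0.02468/A) t.
√h = √1.775 − 0.02468·254.6/(2·6.419) = 1.33229 − 0.489448 = 0.842844.
h = 0.842844² = 0.710385 m.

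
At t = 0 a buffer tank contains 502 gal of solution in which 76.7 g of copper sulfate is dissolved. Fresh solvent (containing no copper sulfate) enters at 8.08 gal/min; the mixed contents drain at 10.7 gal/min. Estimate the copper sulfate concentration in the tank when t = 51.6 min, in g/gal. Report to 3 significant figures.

Let m(t) be the amount of copper sulfate. Volume: V(t) = V₀ + (Q_in − Q_out) t = 502 − 2.6200 t; V(51.6) = 366.81 gal.
Solute balance: dm/dt = 0 − Q_out C = −Q_out m/V(t).
dm/m = −Q_out dt/(V₀ − 2.6200 t); integrating gives ln(m/m₀) = −(Q_out/(Q_in−Q_out)) ln(V/V₀).
m = m₀ (V₀/V)^(Q_out/(Q_in−Q_out)) = 76.7 × (502/366.81)^(-4.0840) = 21.296 g.
C = m/V = 21.296/366.81 = 0.058057 g/gal.

0.0581 g/gal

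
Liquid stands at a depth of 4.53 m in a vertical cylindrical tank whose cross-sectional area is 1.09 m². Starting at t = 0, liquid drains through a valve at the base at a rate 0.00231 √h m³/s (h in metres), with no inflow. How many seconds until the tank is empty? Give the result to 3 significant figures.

2010 s

A dh/dt = −Q_out = −0.00231 √h.
This is separable: 2 d(√h)/dt = −0.00231/A, so √h = √h₀ − (0.00231/(2A)) t.
Tank is empty when √h = 0: t_empty = 2A√h₀/0.00231.
t_empty = 2·1.09·√4.53/0.00231 = 2.1800·2.1284/0.00231 = 2008.6 s.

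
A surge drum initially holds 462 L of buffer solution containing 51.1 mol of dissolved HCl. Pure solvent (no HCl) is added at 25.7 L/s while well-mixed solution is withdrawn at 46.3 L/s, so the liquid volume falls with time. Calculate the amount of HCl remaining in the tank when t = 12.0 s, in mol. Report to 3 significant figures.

Let m(t) be the amount of HCl. Volume: V(t) = V₀ + (Q_in − Q_out) t = 462 − 20.600 t; V(12.0) = 214.80 L.
Solute balance: dm/dt = 0 − Q_out C = −Q_out m/V(t).
dm/m = −Q_out dt/(V₀ − 20.600 t); integrating gives ln(m/m₀) = −(Q_out/(Q_in−Q_out)) ln(V/V₀).
m = m₀ (V₀/V)^(Q_out/(Q_in−Q_out)) = 51.1 × (462/214.80)^(-2.2476) = 9.1382 mol.

9.14 mol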